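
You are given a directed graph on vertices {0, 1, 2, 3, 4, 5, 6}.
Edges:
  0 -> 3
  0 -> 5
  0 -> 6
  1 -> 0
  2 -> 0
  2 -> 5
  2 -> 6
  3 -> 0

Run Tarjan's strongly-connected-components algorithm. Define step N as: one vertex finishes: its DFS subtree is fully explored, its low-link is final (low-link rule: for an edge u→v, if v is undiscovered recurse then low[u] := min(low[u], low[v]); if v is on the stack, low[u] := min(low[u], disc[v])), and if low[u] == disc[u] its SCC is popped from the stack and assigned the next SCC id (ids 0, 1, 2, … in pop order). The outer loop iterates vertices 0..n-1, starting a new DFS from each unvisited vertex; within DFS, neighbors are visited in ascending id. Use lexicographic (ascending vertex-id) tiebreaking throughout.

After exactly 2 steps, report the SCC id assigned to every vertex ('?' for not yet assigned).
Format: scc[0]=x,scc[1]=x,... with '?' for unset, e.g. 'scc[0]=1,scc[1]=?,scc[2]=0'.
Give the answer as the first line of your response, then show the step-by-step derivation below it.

scc[0]=?,scc[1]=?,scc[2]=?,scc[3]=?,scc[4]=?,scc[5]=0,scc[6]=?

step 1: low=(low[0]=0,low[1]=?,low[2]=?,low[3]=0,low[4]=?,low[5]=?,low[6]=?); scc=(scc[0]=?,scc[1]=?,scc[2]=?,scc[3]=?,scc[4]=?,scc[5]=?,scc[6]=?)
step 2: low=(low[0]=0,low[1]=?,low[2]=?,low[3]=0,low[4]=?,low[5]=2,low[6]=?); scc=(scc[0]=?,scc[1]=?,scc[2]=?,scc[3]=?,scc[4]=?,scc[5]=0,scc[6]=?)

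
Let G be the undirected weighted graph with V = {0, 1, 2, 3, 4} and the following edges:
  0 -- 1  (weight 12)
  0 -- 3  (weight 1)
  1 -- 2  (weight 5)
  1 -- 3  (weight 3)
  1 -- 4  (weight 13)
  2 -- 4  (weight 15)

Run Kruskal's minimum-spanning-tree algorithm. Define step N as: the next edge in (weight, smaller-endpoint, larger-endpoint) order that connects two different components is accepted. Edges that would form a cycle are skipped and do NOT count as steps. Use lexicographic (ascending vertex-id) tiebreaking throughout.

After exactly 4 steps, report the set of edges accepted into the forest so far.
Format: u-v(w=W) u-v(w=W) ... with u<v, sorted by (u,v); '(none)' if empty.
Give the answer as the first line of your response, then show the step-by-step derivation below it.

0-3(w=1) 1-2(w=5) 1-3(w=3) 1-4(w=13)

step 1: add edge 0-3 (w=1); MST = {0-3(w=1)}
step 2: add edge 1-3 (w=3); MST = {0-3(w=1) 1-3(w=3)}
step 3: add edge 1-2 (w=5); MST = {0-3(w=1) 1-2(w=5) 1-3(w=3)}
step 4: add edge 1-4 (w=13); MST = {0-3(w=1) 1-2(w=5) 1-3(w=3) 1-4(w=13)}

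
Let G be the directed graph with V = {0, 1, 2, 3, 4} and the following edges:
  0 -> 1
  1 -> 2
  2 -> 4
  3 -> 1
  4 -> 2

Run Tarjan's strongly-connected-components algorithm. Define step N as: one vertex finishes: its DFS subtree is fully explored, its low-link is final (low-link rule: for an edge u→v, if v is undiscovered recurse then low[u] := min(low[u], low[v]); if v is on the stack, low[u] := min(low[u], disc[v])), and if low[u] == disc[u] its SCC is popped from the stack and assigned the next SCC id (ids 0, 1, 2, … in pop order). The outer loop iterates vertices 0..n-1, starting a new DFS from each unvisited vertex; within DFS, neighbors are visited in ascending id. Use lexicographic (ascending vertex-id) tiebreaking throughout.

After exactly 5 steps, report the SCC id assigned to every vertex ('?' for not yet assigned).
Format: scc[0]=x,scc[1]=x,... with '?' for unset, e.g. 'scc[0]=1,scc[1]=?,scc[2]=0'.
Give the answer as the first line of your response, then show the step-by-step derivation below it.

scc[0]=2,scc[1]=1,scc[2]=0,scc[3]=3,scc[4]=0

step 1: low=(low[0]=0,low[1]=1,low[2]=2,low[3]=?,low[4]=2); scc=(scc[0]=?,scc[1]=?,scc[2]=?,scc[3]=?,scc[4]=?)
step 2: low=(low[0]=0,low[1]=1,low[2]=2,low[3]=?,low[4]=2); scc=(scc[0]=?,scc[1]=?,scc[2]=0,scc[3]=?,scc[4]=0)
step 3: low=(low[0]=0,low[1]=1,low[2]=2,low[3]=?,low[4]=2); scc=(scc[0]=?,scc[1]=1,scc[2]=0,scc[3]=?,scc[4]=0)
step 4: low=(low[0]=0,low[1]=1,low[2]=2,low[3]=?,low[4]=2); scc=(scc[0]=2,scc[1]=1,scc[2]=0,scc[3]=?,scc[4]=0)
step 5: low=(low[0]=0,low[1]=1,low[2]=2,low[3]=4,low[4]=2); scc=(scc[0]=2,scc[1]=1,scc[2]=0,scc[3]=3,scc[4]=0)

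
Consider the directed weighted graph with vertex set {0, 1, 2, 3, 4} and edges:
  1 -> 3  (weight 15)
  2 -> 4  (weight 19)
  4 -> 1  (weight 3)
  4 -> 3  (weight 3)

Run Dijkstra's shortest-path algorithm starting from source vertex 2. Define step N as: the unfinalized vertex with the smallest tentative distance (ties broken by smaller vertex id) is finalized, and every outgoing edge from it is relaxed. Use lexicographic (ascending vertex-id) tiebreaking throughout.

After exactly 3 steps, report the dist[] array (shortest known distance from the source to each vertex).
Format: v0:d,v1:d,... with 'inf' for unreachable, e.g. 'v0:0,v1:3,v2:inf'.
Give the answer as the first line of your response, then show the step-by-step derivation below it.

v0:inf,v1:22,v2:0,v3:22,v4:19

step 1: dist = v0:inf,v1:inf,v2:0,v3:inf,v4:19
step 2: dist = v0:inf,v1:22,v2:0,v3:22,v4:19
step 3: dist = v0:inf,v1:22,v2:0,v3:22,v4:19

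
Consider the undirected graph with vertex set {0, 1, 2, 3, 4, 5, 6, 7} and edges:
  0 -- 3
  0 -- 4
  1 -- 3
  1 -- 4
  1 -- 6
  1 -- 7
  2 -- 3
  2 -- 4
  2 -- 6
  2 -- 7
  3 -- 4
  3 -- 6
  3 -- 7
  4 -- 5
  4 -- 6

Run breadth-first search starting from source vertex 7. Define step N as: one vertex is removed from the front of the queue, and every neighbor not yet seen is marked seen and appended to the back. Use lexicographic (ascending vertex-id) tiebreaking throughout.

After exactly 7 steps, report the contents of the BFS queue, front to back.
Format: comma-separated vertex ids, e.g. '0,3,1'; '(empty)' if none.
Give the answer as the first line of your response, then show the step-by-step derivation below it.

5

step 1: dequeue 7; queue=[1,2,3]; order=7
step 2: dequeue 1; queue=[2,3,4,6]; order=7,1
step 3: dequeue 2; queue=[3,4,6]; order=7,1,2
step 4: dequeue 3; queue=[4,6,0]; order=7,1,2,3
step 5: dequeue 4; queue=[6,0,5]; order=7,1,2,3,4
step 6: dequeue 6; queue=[0,5]; order=7,1,2,3,4,6
step 7: dequeue 0; queue=[5]; order=7,1,2,3,4,6,0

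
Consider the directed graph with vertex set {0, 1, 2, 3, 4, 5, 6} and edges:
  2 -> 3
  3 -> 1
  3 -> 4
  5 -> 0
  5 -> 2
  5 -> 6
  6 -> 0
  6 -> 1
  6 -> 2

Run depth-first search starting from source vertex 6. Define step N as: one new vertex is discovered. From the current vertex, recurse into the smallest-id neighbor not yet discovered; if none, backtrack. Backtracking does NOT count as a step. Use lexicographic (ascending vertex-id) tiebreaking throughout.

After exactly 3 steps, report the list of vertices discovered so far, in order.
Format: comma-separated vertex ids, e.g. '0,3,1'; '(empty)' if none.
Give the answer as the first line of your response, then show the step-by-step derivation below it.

6,0,1

step 1: discover 6; path=6; order=6
step 2: discover 0; path=6>0; order=6,0
step 3: discover 1; path=6>1; order=6,0,1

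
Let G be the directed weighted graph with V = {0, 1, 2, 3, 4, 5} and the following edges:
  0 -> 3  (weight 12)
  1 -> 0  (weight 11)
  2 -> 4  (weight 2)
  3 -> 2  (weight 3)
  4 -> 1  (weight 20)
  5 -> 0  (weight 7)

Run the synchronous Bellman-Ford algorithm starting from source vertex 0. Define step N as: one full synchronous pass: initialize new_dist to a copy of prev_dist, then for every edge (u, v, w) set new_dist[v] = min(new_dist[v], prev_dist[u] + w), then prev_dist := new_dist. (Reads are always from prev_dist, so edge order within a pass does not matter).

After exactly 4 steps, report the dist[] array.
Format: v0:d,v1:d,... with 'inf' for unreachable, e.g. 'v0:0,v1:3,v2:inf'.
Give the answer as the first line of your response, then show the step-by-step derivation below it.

v0:0,v1:37,v2:15,v3:12,v4:17,v5:inf

step 1: dist = v0:0,v1:inf,v2:inf,v3:12,v4:inf,v5:inf
step 2: dist = v0:0,v1:inf,v2:15,v3:12,v4:inf,v5:inf
step 3: dist = v0:0,v1:inf,v2:15,v3:12,v4:17,v5:inf
step 4: dist = v0:0,v1:37,v2:15,v3:12,v4:17,v5:inf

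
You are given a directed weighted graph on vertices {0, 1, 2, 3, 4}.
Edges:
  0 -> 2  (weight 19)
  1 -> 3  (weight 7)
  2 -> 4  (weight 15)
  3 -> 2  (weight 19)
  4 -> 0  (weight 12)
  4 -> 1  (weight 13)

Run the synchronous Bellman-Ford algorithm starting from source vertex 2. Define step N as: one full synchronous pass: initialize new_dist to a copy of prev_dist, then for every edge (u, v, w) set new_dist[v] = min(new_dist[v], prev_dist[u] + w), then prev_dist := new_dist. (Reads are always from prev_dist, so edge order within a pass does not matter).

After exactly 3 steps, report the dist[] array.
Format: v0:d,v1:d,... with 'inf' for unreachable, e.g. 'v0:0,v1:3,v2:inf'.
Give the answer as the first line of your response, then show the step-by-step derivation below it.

v0:27,v1:28,v2:0,v3:35,v4:15

step 1: dist = v0:inf,v1:inf,v2:0,v3:inf,v4:15
step 2: dist = v0:27,v1:28,v2:0,v3:inf,v4:15
step 3: dist = v0:27,v1:28,v2:0,v3:35,v4:15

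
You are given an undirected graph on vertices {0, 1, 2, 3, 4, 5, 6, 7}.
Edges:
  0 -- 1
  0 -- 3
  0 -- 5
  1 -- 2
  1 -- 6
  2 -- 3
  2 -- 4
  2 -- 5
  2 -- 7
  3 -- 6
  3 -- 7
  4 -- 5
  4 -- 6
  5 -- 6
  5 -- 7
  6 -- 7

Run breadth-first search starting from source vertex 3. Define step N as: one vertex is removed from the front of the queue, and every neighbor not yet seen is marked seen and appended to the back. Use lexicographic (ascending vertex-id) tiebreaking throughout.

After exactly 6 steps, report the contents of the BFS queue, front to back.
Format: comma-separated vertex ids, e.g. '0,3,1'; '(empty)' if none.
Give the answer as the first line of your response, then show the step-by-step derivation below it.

5,4

step 1: dequeue 3; queue=[0,2,6,7]; order=3
step 2: dequeue 0; queue=[2,6,7,1,5]; order=3,0
step 3: dequeue 2; queue=[6,7,1,5,4]; order=3,0,2
step 4: dequeue 6; queue=[7,1,5,4]; order=3,0,2,6
step 5: dequeue 7; queue=[1,5,4]; order=3,0,2,6,7
step 6: dequeue 1; queue=[5,4]; order=3,0,2,6,7,1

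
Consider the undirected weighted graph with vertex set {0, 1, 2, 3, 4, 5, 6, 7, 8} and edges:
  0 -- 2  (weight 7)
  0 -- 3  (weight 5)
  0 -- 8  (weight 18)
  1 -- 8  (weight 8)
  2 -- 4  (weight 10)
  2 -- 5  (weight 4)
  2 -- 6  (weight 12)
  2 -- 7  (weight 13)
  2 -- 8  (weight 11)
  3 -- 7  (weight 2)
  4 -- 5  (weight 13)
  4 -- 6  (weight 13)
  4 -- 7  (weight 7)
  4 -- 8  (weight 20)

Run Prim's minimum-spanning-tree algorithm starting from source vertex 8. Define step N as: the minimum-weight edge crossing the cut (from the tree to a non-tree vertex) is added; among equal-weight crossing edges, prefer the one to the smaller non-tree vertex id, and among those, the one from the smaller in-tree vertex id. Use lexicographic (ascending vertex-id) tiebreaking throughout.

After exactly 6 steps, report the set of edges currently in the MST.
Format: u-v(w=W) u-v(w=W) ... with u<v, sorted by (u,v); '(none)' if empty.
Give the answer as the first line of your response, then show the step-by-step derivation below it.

0-2(w=7) 0-3(w=5) 1-8(w=8) 2-5(w=4) 2-8(w=11) 3-7(w=2)

step 1: add edge 1-8 (w=8); MST = {1-8(w=8)}
step 2: add edge 2-8 (w=11); MST = {1-8(w=8) 2-8(w=11)}
step 3: add edge 2-5 (w=4); MST = {1-8(w=8) 2-5(w=4) 2-8(w=11)}
step 4: add edge 0-2 (w=7); MST = {0-2(w=7) 1-8(w=8) 2-5(w=4) 2-8(w=11)}
step 5: add edge 0-3 (w=5); MST = {0-2(w=7) 0-3(w=5) 1-8(w=8) 2-5(w=4) 2-8(w=11)}
step 6: add edge 3-7 (w=2); MST = {0-2(w=7) 0-3(w=5) 1-8(w=8) 2-5(w=4) 2-8(w=11) 3-7(w=2)}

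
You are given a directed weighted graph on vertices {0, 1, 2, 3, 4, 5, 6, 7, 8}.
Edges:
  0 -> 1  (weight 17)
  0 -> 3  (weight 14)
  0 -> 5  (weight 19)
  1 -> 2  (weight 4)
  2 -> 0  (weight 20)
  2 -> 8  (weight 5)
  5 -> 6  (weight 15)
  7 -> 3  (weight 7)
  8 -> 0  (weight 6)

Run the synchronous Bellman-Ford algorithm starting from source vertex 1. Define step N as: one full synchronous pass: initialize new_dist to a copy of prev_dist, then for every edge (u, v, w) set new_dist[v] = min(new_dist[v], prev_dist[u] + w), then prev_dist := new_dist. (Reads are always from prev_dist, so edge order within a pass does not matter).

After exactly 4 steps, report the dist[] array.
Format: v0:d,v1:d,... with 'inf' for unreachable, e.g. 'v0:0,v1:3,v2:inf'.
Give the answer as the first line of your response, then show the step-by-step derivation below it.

v0:15,v1:0,v2:4,v3:29,v4:inf,v5:34,v6:58,v7:inf,v8:9

step 1: dist = v0:inf,v1:0,v2:4,v3:inf,v4:inf,v5:inf,v6:inf,v7:inf,v8:inf
step 2: dist = v0:24,v1:0,v2:4,v3:inf,v4:inf,v5:inf,v6:inf,v7:inf,v8:9
step 3: dist = v0:15,v1:0,v2:4,v3:38,v4:inf,v5:43,v6:inf,v7:inf,v8:9
step 4: dist = v0:15,v1:0,v2:4,v3:29,v4:inf,v5:34,v6:58,v7:inf,v8:9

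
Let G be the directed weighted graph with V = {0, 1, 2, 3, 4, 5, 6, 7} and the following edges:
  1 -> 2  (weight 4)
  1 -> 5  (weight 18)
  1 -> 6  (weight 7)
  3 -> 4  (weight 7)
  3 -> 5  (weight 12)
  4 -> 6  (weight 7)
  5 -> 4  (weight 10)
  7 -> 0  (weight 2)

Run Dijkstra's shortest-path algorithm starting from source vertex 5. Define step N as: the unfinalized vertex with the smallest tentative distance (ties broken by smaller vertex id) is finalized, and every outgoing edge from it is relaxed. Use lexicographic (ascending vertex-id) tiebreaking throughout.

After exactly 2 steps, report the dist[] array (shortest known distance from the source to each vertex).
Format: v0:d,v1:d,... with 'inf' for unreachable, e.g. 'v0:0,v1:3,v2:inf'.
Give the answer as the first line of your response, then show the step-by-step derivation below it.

v0:inf,v1:inf,v2:inf,v3:inf,v4:10,v5:0,v6:17,v7:inf

step 1: dist = v0:inf,v1:inf,v2:inf,v3:inf,v4:10,v5:0,v6:inf,v7:inf
step 2: dist = v0:inf,v1:inf,v2:inf,v3:inf,v4:10,v5:0,v6:17,v7:inf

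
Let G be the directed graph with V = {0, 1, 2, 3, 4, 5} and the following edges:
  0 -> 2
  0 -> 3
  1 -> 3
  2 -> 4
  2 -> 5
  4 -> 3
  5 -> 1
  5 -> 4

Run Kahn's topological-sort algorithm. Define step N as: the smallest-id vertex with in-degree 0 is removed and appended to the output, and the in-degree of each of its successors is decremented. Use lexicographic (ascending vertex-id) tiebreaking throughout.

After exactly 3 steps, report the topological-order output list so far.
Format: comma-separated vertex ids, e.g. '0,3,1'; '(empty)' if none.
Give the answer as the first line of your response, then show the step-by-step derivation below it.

0,2,5

step 1: output 0; order=[0]; indeg=(0,1,0,2,2,1)
step 2: output 2; order=[0,2]; indeg=(0,1,0,2,1,0)
step 3: output 5; order=[0,2,5]; indeg=(0,0,0,2,0,0)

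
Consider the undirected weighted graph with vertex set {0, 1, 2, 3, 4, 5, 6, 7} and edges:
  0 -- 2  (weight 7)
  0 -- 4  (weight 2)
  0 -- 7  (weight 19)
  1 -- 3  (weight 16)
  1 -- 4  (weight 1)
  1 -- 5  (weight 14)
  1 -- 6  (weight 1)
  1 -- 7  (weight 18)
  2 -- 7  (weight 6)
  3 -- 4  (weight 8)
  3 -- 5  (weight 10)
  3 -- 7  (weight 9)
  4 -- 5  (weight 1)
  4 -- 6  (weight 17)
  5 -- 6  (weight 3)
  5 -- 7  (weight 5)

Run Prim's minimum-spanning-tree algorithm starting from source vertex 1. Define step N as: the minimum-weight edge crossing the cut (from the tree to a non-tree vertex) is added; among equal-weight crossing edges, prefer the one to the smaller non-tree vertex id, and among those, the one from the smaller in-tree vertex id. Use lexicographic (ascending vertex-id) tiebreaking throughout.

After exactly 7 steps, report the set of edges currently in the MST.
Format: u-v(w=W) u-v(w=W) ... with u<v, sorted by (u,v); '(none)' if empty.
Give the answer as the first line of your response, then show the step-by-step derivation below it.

0-4(w=2) 1-4(w=1) 1-6(w=1) 2-7(w=6) 3-4(w=8) 4-5(w=1) 5-7(w=5)

step 1: add edge 1-4 (w=1); MST = {1-4(w=1)}
step 2: add edge 4-5 (w=1); MST = {1-4(w=1) 4-5(w=1)}
step 3: add edge 1-6 (w=1); MST = {1-4(w=1) 1-6(w=1) 4-5(w=1)}
step 4: add edge 0-4 (w=2); MST = {0-4(w=2) 1-4(w=1) 1-6(w=1) 4-5(w=1)}
step 5: add edge 5-7 (w=5); MST = {0-4(w=2) 1-4(w=1) 1-6(w=1) 4-5(w=1) 5-7(w=5)}
step 6: add edge 2-7 (w=6); MST = {0-4(w=2) 1-4(w=1) 1-6(w=1) 2-7(w=6) 4-5(w=1) 5-7(w=5)}
step 7: add edge 3-4 (w=8); MST = {0-4(w=2) 1-4(w=1) 1-6(w=1) 2-7(w=6) 3-4(w=8) 4-5(w=1) 5-7(w=5)}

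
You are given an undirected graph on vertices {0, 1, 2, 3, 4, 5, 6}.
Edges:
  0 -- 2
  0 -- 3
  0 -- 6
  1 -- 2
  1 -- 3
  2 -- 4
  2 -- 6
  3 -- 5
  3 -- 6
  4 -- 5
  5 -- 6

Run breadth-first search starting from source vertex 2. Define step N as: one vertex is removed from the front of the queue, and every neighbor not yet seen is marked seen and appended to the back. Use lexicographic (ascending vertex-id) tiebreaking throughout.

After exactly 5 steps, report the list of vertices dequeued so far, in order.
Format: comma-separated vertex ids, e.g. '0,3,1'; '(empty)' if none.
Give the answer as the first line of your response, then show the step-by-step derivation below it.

2,0,1,4,6

step 1: dequeue 2; queue=[0,1,4,6]; order=2
step 2: dequeue 0; queue=[1,4,6,3]; order=2,0
step 3: dequeue 1; queue=[4,6,3]; order=2,0,1
step 4: dequeue 4; queue=[6,3,5]; order=2,0,1,4
step 5: dequeue 6; queue=[3,5]; order=2,0,1,4,6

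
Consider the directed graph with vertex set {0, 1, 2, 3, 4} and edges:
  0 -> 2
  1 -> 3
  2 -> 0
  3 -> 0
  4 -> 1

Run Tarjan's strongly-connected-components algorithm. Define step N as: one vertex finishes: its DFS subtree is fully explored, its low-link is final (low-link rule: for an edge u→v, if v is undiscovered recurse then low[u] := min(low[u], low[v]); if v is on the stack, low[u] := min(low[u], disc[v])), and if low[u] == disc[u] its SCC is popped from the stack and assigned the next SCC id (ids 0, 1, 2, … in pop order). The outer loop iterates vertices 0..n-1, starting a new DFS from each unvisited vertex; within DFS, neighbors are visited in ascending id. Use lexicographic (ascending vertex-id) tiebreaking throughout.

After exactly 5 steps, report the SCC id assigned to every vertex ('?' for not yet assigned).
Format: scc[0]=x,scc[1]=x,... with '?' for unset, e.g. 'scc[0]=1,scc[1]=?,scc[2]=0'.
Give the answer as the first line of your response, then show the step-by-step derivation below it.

scc[0]=0,scc[1]=2,scc[2]=0,scc[3]=1,scc[4]=3

step 1: low=(low[0]=0,low[1]=?,low[2]=0,low[3]=?,low[4]=?); scc=(scc[0]=?,scc[1]=?,scc[2]=?,scc[3]=?,scc[4]=?)
step 2: low=(low[0]=0,low[1]=?,low[2]=0,low[3]=?,low[4]=?); scc=(scc[0]=0,scc[1]=?,scc[2]=0,scc[3]=?,scc[4]=?)
step 3: low=(low[0]=0,low[1]=2,low[2]=0,low[3]=3,low[4]=?); scc=(scc[0]=0,scc[1]=?,scc[2]=0,scc[3]=1,scc[4]=?)
step 4: low=(low[0]=0,low[1]=2,low[2]=0,low[3]=3,low[4]=?); scc=(scc[0]=0,scc[1]=2,scc[2]=0,scc[3]=1,scc[4]=?)
step 5: low=(low[0]=0,low[1]=2,low[2]=0,low[3]=3,low[4]=4); scc=(scc[0]=0,scc[1]=2,scc[2]=0,scc[3]=1,scc[4]=3)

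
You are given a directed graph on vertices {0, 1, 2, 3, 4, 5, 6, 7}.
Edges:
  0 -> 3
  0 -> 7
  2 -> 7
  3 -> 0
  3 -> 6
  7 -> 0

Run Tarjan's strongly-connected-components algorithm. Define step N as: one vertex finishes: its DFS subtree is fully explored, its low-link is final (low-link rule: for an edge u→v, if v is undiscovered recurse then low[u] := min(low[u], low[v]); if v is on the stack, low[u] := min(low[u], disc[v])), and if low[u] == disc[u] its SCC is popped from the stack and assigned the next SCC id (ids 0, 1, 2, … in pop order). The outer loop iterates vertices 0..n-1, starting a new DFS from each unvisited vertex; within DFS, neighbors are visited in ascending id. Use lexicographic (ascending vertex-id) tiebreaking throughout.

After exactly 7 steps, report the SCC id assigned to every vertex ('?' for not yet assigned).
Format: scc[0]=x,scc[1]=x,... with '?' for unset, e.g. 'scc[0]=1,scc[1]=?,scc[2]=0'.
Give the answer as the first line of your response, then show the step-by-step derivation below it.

scc[0]=1,scc[1]=2,scc[2]=3,scc[3]=1,scc[4]=4,scc[5]=?,scc[6]=0,scc[7]=1

step 1: low=(low[0]=0,low[1]=?,low[2]=?,low[3]=0,low[4]=?,low[5]=?,low[6]=2,low[7]=?); scc=(scc[0]=?,scc[1]=?,scc[2]=?,scc[3]=?,scc[4]=?,scc[5]=?,scc[6]=0,scc[7]=?)
step 2: low=(low[0]=0,low[1]=?,low[2]=?,low[3]=0,low[4]=?,low[5]=?,low[6]=2,low[7]=?); scc=(scc[0]=?,scc[1]=?,scc[2]=?,scc[3]=?,scc[4]=?,scc[5]=?,scc[6]=0,scc[7]=?)
step 3: low=(low[0]=0,low[1]=?,low[2]=?,low[3]=0,low[4]=?,low[5]=?,low[6]=2,low[7]=0); scc=(scc[0]=?,scc[1]=?,scc[2]=?,scc[3]=?,scc[4]=?,scc[5]=?,scc[6]=0,scc[7]=?)
step 4: low=(low[0]=0,low[1]=?,low[2]=?,low[3]=0,low[4]=?,low[5]=?,low[6]=2,low[7]=0); scc=(scc[0]=1,scc[1]=?,scc[2]=?,scc[3]=1,scc[4]=?,scc[5]=?,scc[6]=0,scc[7]=1)
step 5: low=(low[0]=0,low[1]=4,low[2]=?,low[3]=0,low[4]=?,low[5]=?,low[6]=2,low[7]=0); scc=(scc[0]=1,scc[1]=2,scc[2]=?,scc[3]=1,scc[4]=?,scc[5]=?,scc[6]=0,scc[7]=1)
step 6: low=(low[0]=0,low[1]=4,low[2]=5,low[3]=0,low[4]=?,low[5]=?,low[6]=2,low[7]=0); scc=(scc[0]=1,scc[1]=2,scc[2]=3,scc[3]=1,scc[4]=?,scc[5]=?,scc[6]=0,scc[7]=1)
step 7: low=(low[0]=0,low[1]=4,low[2]=5,low[3]=0,low[4]=6,low[5]=?,low[6]=2,low[7]=0); scc=(scc[0]=1,scc[1]=2,scc[2]=3,scc[3]=1,scc[4]=4,scc[5]=?,scc[6]=0,scc[7]=1)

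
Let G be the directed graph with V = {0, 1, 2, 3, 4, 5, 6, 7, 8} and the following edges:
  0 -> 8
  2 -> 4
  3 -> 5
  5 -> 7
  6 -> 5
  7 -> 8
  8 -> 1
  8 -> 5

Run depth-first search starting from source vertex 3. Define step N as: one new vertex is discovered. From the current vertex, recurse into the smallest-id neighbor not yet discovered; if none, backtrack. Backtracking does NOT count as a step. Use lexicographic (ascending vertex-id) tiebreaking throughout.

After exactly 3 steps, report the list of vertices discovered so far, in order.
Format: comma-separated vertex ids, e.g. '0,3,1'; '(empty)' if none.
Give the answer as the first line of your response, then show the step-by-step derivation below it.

3,5,7

step 1: discover 3; path=3; order=3
step 2: discover 5; path=3>5; order=3,5
step 3: discover 7; path=3>5>7; order=3,5,7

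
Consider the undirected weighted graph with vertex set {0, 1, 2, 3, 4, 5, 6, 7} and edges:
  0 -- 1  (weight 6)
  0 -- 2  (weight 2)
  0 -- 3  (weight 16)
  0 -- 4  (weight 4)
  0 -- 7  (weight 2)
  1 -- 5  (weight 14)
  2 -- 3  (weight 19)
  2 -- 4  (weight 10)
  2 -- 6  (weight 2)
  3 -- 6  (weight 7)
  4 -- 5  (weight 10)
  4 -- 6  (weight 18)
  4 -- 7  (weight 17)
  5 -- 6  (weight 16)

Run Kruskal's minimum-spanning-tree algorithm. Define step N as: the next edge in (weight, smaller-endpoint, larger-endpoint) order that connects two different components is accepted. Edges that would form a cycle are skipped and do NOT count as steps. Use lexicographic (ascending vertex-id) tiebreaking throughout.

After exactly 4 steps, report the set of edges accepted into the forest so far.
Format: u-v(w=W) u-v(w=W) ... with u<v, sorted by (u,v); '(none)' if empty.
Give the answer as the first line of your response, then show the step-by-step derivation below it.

0-2(w=2) 0-4(w=4) 0-7(w=2) 2-6(w=2)

step 1: add edge 0-2 (w=2); MST = {0-2(w=2)}
step 2: add edge 0-7 (w=2); MST = {0-2(w=2) 0-7(w=2)}
step 3: add edge 2-6 (w=2); MST = {0-2(w=2) 0-7(w=2) 2-6(w=2)}
step 4: add edge 0-4 (w=4); MST = {0-2(w=2) 0-4(w=4) 0-7(w=2) 2-6(w=2)}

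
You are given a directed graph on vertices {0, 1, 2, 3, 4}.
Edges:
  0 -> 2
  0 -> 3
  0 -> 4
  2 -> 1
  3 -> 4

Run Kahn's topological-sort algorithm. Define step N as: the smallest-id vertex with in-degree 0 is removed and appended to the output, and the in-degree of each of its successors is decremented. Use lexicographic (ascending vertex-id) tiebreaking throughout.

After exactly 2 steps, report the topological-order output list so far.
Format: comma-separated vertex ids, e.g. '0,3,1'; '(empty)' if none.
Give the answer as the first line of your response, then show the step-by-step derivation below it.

0,2

step 1: output 0; order=[0]; indeg=(0,1,0,0,1)
step 2: output 2; order=[0,2]; indeg=(0,0,0,0,1)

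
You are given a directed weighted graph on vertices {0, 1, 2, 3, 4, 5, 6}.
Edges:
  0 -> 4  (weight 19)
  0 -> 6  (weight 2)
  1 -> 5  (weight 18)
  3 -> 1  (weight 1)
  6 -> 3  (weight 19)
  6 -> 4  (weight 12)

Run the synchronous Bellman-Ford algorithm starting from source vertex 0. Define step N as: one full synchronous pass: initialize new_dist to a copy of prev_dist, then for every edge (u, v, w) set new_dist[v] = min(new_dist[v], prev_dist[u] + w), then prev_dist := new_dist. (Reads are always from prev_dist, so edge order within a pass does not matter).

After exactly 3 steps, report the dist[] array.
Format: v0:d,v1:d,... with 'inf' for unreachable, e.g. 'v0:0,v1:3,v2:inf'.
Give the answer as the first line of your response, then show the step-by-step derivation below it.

v0:0,v1:22,v2:inf,v3:21,v4:14,v5:inf,v6:2

step 1: dist = v0:0,v1:inf,v2:inf,v3:inf,v4:19,v5:inf,v6:2
step 2: dist = v0:0,v1:inf,v2:inf,v3:21,v4:14,v5:inf,v6:2
step 3: dist = v0:0,v1:22,v2:inf,v3:21,v4:14,v5:inf,v6:2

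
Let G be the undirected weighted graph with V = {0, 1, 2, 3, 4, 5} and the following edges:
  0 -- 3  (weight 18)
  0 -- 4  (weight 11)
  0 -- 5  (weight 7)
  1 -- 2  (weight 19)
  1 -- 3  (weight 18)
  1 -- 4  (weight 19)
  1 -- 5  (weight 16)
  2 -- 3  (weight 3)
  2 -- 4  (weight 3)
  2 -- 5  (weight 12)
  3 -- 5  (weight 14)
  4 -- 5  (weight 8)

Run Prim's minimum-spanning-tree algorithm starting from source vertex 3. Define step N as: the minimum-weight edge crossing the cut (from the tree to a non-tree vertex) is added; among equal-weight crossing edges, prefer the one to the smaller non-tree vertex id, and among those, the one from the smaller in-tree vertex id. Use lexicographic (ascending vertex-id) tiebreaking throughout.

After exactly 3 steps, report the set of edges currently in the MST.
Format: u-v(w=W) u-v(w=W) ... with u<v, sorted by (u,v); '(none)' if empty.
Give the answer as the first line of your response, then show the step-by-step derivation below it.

2-3(w=3) 2-4(w=3) 4-5(w=8)

step 1: add edge 2-3 (w=3); MST = {2-3(w=3)}
step 2: add edge 2-4 (w=3); MST = {2-3(w=3) 2-4(w=3)}
step 3: add edge 4-5 (w=8); MST = {2-3(w=3) 2-4(w=3) 4-5(w=8)}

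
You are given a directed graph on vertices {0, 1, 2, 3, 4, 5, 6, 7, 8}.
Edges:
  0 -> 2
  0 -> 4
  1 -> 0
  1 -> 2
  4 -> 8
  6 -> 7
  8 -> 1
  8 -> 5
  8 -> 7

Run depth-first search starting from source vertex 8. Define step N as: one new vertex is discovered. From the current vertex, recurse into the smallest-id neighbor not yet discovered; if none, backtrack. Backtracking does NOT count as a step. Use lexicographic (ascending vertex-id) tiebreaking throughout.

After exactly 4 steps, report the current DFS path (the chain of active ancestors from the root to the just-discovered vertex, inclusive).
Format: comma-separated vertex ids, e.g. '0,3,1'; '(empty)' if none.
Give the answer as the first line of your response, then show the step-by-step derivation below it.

8,1,0,2

step 1: discover 8; path=8; order=8
step 2: discover 1; path=8>1; order=8,1
step 3: discover 0; path=8>1>0; order=8,1,0
step 4: discover 2; path=8>1>0>2; order=8,1,0,2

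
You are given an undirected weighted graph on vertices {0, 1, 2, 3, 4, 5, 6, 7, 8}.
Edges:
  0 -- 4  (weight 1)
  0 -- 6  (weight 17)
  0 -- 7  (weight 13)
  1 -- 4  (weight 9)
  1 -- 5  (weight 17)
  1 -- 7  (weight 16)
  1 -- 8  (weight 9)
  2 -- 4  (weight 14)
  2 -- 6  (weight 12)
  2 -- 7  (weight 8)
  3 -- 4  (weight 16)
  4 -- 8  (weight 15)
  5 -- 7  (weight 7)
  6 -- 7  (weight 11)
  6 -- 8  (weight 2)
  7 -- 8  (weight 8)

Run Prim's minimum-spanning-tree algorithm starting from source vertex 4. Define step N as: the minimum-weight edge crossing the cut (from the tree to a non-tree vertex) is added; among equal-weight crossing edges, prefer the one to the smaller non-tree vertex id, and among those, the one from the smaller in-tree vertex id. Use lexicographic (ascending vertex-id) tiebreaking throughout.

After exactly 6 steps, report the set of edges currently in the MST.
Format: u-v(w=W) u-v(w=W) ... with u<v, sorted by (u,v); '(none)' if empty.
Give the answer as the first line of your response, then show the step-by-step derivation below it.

0-4(w=1) 1-4(w=9) 1-8(w=9) 5-7(w=7) 6-8(w=2) 7-8(w=8)

step 1: add edge 0-4 (w=1); MST = {0-4(w=1)}
step 2: add edge 1-4 (w=9); MST = {0-4(w=1) 1-4(w=9)}
step 3: add edge 1-8 (w=9); MST = {0-4(w=1) 1-4(w=9) 1-8(w=9)}
step 4: add edge 6-8 (w=2); MST = {0-4(w=1) 1-4(w=9) 1-8(w=9) 6-8(w=2)}
step 5: add edge 7-8 (w=8); MST = {0-4(w=1) 1-4(w=9) 1-8(w=9) 6-8(w=2) 7-8(w=8)}
step 6: add edge 5-7 (w=7); MST = {0-4(w=1) 1-4(w=9) 1-8(w=9) 5-7(w=7) 6-8(w=2) 7-8(w=8)}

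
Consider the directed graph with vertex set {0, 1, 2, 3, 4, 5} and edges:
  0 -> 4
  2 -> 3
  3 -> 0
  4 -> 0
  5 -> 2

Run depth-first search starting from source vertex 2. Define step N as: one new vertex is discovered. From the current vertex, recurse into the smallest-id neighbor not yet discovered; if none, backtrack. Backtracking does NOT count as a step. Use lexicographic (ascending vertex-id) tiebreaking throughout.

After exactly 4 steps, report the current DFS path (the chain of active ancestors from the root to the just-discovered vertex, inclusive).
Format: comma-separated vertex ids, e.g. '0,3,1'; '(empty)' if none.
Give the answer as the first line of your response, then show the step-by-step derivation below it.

2,3,0,4

step 1: discover 2; path=2; order=2
step 2: discover 3; path=2>3; order=2,3
step 3: discover 0; path=2>3>0; order=2,3,0
step 4: discover 4; path=2>3>0>4; order=2,3,0,4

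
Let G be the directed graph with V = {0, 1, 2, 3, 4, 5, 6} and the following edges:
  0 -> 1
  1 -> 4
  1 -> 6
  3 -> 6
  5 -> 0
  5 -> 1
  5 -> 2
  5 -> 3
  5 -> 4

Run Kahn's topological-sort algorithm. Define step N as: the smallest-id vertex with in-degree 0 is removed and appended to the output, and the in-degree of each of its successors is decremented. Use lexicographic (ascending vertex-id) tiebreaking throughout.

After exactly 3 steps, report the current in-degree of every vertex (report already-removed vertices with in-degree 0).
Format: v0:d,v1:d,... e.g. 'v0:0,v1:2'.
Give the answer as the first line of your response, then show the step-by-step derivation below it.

v0:0,v1:0,v2:0,v3:0,v4:0,v5:0,v6:1

step 1: output 5; order=[5]; indeg=(0,1,0,0,1,0,2)
step 2: output 0; order=[5,0]; indeg=(0,0,0,0,1,0,2)
step 3: output 1; order=[5,0,1]; indeg=(0,0,0,0,0,0,1)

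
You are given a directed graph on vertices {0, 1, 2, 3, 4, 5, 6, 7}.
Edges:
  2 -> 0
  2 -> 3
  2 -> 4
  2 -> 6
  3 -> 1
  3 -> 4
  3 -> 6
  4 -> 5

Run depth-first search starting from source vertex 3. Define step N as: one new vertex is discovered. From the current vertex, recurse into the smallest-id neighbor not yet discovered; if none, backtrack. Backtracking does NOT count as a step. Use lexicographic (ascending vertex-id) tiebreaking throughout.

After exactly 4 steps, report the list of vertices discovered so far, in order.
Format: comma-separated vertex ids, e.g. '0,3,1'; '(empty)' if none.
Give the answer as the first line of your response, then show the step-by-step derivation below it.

3,1,4,5

step 1: discover 3; path=3; order=3
step 2: discover 1; path=3>1; order=3,1
step 3: discover 4; path=3>4; order=3,1,4
step 4: discover 5; path=3>4>5; order=3,1,4,5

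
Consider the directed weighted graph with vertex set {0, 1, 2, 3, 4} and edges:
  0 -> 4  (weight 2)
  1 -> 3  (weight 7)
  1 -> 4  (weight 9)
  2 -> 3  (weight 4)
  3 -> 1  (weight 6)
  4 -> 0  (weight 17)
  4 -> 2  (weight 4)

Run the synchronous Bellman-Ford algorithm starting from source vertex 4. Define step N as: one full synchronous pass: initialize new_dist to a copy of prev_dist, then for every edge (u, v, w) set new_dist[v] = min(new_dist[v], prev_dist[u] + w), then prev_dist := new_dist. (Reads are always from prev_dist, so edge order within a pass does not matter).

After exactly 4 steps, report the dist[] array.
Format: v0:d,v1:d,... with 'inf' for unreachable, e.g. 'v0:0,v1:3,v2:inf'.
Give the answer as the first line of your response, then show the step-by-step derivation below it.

v0:17,v1:14,v2:4,v3:8,v4:0

step 1: dist = v0:17,v1:inf,v2:4,v3:inf,v4:0
step 2: dist = v0:17,v1:inf,v2:4,v3:8,v4:0
step 3: dist = v0:17,v1:14,v2:4,v3:8,v4:0
step 4: dist = v0:17,v1:14,v2:4,v3:8,v4:0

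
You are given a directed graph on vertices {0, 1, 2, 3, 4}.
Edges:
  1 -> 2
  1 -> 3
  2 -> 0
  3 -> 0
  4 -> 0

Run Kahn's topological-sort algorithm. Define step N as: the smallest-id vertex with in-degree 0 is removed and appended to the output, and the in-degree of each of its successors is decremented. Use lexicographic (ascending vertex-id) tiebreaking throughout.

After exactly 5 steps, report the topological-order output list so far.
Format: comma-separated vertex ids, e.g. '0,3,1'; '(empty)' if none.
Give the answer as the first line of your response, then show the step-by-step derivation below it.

1,2,3,4,0

step 1: output 1; order=[1]; indeg=(3,0,0,0,0)
step 2: output 2; order=[1,2]; indeg=(2,0,0,0,0)
step 3: output 3; order=[1,2,3]; indeg=(1,0,0,0,0)
step 4: output 4; order=[1,2,3,4]; indeg=(0,0,0,0,0)
step 5: output 0; order=[1,2,3,4,0]; indeg=(0,0,0,0,0)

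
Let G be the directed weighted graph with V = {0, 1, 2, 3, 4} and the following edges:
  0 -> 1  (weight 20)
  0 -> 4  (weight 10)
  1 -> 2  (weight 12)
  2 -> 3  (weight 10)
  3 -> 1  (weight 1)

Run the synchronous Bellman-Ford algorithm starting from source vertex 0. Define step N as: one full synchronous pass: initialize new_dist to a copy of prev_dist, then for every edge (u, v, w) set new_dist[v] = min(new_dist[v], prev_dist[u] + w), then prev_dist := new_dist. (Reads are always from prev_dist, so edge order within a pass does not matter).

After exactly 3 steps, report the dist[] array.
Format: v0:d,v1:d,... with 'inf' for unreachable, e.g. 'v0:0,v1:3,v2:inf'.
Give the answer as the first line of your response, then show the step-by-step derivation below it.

v0:0,v1:20,v2:32,v3:42,v4:10

step 1: dist = v0:0,v1:20,v2:inf,v3:inf,v4:10
step 2: dist = v0:0,v1:20,v2:32,v3:inf,v4:10
step 3: dist = v0:0,v1:20,v2:32,v3:42,v4:10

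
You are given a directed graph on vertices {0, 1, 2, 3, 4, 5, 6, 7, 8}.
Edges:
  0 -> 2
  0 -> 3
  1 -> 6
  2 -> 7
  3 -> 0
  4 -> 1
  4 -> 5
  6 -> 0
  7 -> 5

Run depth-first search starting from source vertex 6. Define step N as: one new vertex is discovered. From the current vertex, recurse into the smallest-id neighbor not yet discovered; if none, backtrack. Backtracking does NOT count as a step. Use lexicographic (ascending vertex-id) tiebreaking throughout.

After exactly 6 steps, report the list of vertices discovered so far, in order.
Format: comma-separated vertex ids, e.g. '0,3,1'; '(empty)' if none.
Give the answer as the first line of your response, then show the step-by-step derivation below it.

6,0,2,7,5,3

step 1: discover 6; path=6; order=6
step 2: discover 0; path=6>0; order=6,0
step 3: discover 2; path=6>0>2; order=6,0,2
step 4: discover 7; path=6>0>2>7; order=6,0,2,7
step 5: discover 5; path=6>0>2>7>5; order=6,0,2,7,5
step 6: discover 3; path=6>0>3; order=6,0,2,7,5,3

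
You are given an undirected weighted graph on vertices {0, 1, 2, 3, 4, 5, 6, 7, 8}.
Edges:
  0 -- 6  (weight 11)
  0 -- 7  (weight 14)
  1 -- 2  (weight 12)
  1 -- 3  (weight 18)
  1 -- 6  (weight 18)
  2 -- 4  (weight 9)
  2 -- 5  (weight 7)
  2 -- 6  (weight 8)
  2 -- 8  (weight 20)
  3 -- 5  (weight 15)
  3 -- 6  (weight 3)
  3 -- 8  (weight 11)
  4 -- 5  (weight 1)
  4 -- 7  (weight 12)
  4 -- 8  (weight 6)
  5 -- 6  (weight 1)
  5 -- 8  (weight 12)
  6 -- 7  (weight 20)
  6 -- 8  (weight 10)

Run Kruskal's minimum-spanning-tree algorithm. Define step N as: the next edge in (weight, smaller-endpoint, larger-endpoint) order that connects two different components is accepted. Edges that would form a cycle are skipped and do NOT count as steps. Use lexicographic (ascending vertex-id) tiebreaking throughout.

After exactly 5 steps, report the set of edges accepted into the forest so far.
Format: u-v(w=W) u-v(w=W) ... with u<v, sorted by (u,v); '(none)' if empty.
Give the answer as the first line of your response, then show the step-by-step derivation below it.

2-5(w=7) 3-6(w=3) 4-5(w=1) 4-8(w=6) 5-6(w=1)

step 1: add edge 4-5 (w=1); MST = {4-5(w=1)}
step 2: add edge 5-6 (w=1); MST = {4-5(w=1) 5-6(w=1)}
step 3: add edge 3-6 (w=3); MST = {3-6(w=3) 4-5(w=1) 5-6(w=1)}
step 4: add edge 4-8 (w=6); MST = {3-6(w=3) 4-5(w=1) 4-8(w=6) 5-6(w=1)}
step 5: add edge 2-5 (w=7); MST = {2-5(w=7) 3-6(w=3) 4-5(w=1) 4-8(w=6) 5-6(w=1)}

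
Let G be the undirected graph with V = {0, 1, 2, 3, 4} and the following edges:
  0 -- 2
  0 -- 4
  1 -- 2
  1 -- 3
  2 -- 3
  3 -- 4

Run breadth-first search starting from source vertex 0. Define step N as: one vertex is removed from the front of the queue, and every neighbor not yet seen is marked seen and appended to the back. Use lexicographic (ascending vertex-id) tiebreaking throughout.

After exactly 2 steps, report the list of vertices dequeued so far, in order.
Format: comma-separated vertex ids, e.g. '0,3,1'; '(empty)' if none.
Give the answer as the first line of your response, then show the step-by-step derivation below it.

0,2

step 1: dequeue 0; queue=[2,4]; order=0
step 2: dequeue 2; queue=[4,1,3]; order=0,2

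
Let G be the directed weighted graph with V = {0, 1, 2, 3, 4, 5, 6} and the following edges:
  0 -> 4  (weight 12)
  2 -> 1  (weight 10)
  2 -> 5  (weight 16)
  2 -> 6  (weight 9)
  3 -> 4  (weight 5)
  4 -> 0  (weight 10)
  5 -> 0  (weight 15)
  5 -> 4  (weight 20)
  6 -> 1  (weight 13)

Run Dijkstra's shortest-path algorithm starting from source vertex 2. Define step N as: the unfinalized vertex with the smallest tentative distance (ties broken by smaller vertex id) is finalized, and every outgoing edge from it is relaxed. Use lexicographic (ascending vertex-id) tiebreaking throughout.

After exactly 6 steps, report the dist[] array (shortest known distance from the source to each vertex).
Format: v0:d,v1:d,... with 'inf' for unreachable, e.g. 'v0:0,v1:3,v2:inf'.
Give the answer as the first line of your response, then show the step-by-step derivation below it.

v0:31,v1:10,v2:0,v3:inf,v4:36,v5:16,v6:9

step 1: dist = v0:inf,v1:10,v2:0,v3:inf,v4:inf,v5:16,v6:9
step 2: dist = v0:inf,v1:10,v2:0,v3:inf,v4:inf,v5:16,v6:9
step 3: dist = v0:inf,v1:10,v2:0,v3:inf,v4:inf,v5:16,v6:9
step 4: dist = v0:31,v1:10,v2:0,v3:inf,v4:36,v5:16,v6:9
step 5: dist = v0:31,v1:10,v2:0,v3:inf,v4:36,v5:16,v6:9
step 6: dist = v0:31,v1:10,v2:0,v3:inf,v4:36,v5:16,v6:9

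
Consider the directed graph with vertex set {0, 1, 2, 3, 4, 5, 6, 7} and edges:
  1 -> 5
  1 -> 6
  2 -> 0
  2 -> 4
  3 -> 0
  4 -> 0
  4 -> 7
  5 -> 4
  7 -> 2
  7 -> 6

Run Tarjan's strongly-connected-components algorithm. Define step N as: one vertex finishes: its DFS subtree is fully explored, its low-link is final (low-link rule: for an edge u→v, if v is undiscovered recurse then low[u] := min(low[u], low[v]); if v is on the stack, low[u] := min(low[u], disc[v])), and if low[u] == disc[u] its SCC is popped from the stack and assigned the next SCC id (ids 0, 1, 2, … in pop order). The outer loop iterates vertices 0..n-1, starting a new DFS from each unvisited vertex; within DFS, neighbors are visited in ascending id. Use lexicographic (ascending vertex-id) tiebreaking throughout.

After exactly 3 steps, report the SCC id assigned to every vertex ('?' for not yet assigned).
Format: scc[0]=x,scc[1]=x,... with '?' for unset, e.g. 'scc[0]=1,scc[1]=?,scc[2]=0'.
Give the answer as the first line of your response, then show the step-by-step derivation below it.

scc[0]=0,scc[1]=?,scc[2]=?,scc[3]=?,scc[4]=?,scc[5]=?,scc[6]=1,scc[7]=?

step 1: low=(low[0]=0,low[1]=?,low[2]=?,low[3]=?,low[4]=?,low[5]=?,low[6]=?,low[7]=?); scc=(scc[0]=0,scc[1]=?,scc[2]=?,scc[3]=?,scc[4]=?,scc[5]=?,scc[6]=?,scc[7]=?)
step 2: low=(low[0]=0,low[1]=1,low[2]=3,low[3]=?,low[4]=3,low[5]=2,low[6]=?,low[7]=4); scc=(scc[0]=0,scc[1]=?,scc[2]=?,scc[3]=?,scc[4]=?,scc[5]=?,scc[6]=?,scc[7]=?)
step 3: low=(low[0]=0,low[1]=1,low[2]=3,low[3]=?,low[4]=3,low[5]=2,low[6]=6,low[7]=3); scc=(scc[0]=0,scc[1]=?,scc[2]=?,scc[3]=?,scc[4]=?,scc[5]=?,scc[6]=1,scc[7]=?)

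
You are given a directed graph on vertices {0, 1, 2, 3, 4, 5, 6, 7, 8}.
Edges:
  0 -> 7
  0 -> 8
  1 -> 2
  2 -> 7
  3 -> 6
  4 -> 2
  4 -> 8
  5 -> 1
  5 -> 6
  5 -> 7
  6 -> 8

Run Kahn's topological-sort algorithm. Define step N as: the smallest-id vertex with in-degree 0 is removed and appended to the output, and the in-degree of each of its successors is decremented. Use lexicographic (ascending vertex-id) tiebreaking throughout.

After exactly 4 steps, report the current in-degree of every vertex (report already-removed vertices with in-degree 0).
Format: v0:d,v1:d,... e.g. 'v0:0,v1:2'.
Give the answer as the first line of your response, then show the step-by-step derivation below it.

v0:0,v1:0,v2:1,v3:0,v4:0,v5:0,v6:0,v7:1,v8:1

step 1: output 0; order=[0]; indeg=(0,1,2,0,0,0,2,2,2)
step 2: output 3; order=[0,3]; indeg=(0,1,2,0,0,0,1,2,2)
step 3: output 4; order=[0,3,4]; indeg=(0,1,1,0,0,0,1,2,1)
step 4: output 5; order=[0,3,4,5]; indeg=(0,0,1,0,0,0,0,1,1)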